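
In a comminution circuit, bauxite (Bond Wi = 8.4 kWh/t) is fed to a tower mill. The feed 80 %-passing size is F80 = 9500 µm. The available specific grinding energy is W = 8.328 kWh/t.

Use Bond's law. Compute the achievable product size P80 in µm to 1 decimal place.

P80 = 83.5 µm

Bond: W = 10·Wi·(1/√P80 − 1/√F80)
⇒ 1/√P80 = W/(10 Wi) + 1/√F80
  = 8.3280/(10·8.4) + 1/√9500 = 0.099143 + 0.010260 = 0.109403
P80 = (1/0.109403)² = 9.1405² = 83.55 µm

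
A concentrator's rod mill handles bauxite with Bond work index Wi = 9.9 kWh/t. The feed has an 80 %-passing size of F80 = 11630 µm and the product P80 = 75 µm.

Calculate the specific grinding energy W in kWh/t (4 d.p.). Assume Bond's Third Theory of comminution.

W = 10.5135 kWh/t

W = 10 Wi (P80^-0.5 − F80^-0.5)
1/√75 = 0.115470;  1/√11630 = 0.009273
W = 10·9.9·(0.115470 − 0.009273) = 10.5135 kWh/t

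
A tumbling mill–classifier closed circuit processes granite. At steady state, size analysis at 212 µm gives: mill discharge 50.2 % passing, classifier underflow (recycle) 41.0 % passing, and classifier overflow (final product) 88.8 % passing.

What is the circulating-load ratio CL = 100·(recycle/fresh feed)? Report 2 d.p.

CL = 419.57 %

Let r = R/F. Size balance at 212 µm:
(1+r)·d = r·u + o ⇒ r = (o−d)/(d−u)
r = (88.8 − 50.2)/(50.2 − 41.0) = 38.6/9.2 = 4.1957
CL = 100·r = 419.57 %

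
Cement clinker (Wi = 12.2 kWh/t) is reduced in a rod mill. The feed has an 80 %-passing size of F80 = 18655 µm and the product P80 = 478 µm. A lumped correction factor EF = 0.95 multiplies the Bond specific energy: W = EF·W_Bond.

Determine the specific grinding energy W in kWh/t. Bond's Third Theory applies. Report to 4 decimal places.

W_Bond = 10·Wi·(1/√P₈₀ − 1/√F₈₀)
1/√478 = 0.045739;  1/√18655 = 0.007322
W = 10·12.2·(0.045739 − 0.007322) = 4.6869 kWh/t
With EF = 0.95: W = 4.6869·0.95 = 4.4526 kWh/t

W = 4.4526 kWh/t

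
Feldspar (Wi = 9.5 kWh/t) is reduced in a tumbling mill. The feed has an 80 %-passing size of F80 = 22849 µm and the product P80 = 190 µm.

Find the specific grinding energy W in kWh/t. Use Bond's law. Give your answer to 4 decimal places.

W = 10 Wi / √P80 − 10 Wi / √F80
1/√190 = 0.072548;  1/√22849 = 0.006616
W = 10·9.5·(0.072548 − 0.006616) = 6.2635 kWh/t

W = 6.2635 kWh/t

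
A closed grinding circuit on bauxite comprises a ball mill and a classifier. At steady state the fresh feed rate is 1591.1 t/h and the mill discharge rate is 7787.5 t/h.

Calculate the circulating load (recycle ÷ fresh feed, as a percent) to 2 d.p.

CL = 389.44 %

Discharge = new feed + return, hence
R = M − F = 7787.5 − 1591.1 = 6196.4 t/h
CL = 100·R/F = 100·6196.4/1591.1 = 389.44 %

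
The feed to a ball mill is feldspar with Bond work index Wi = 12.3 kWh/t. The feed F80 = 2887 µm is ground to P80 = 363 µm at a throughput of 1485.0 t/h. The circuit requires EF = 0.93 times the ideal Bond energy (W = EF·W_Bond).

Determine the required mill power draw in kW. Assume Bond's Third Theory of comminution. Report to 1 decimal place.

P = 5754.3 kW

Bond:  W = 10 Wi (1/√P − 1/√F)
W = 10·12.3·(1/√363 − 1/√2887) = 10·12.3·(0.033875) = 4.1666 kWh/t
With EF = 0.93: W = 4.1666·0.93 = 3.8750 kWh/t
P = W·T = 3.8750·1485.0 = 5754.3 kW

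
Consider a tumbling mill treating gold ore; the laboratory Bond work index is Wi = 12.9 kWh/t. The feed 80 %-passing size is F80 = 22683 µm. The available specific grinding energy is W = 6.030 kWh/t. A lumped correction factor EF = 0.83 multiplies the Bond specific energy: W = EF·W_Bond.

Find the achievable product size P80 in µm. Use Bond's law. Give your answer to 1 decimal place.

P80 = 252.3 µm

W = 10·Wi·[P80^(−½) − F80^(−½)]
W_Bond = W / EF = 6.030 / 0.83 = 7.2651 kWh/t
1/√P80 = 1/√F80 + W_Bond/(10·Wi)
  = 7.2651/(10·12.9) + 1/√22683 = 0.056318 + 0.006640 = 0.062958
P80 = (1/0.062958)² = 15.8836² = 252.29 µm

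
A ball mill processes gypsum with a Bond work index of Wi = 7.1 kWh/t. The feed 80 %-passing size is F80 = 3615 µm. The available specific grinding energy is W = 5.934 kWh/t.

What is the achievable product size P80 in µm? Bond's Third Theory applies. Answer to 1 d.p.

W = 10·Wi·[P80^(−½) − F80^(−½)]
P80^(−½) = W/(10 Wi) + F80^(−½)
  = 5.9340/(10·7.1) + 1/√3615 = 0.083577 + 0.016632 = 0.100210
P80 = (1/0.100210)² = 9.9791² = 99.58 µm

P80 = 99.6 µm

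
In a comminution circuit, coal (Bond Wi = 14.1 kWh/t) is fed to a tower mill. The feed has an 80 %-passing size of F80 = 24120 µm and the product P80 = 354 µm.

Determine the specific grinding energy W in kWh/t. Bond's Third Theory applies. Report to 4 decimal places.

W = 6.5862 kWh/t

Bond:  W = 10 Wi (1/√P − 1/√F)
1/√354 = 0.053149;  1/√24120 = 0.006439
W = 10·14.1·(0.053149 − 0.006439) = 6.5862 kWh/t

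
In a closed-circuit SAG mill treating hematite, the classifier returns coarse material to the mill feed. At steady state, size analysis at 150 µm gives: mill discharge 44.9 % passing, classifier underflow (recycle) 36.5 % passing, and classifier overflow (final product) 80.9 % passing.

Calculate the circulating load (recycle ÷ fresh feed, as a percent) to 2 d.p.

CL = 428.57 %

Mass balance on the −150 µm fraction:
(1+r)d = ru + o → r = (o−d)/(d−u)
r = (80.9 − 44.9)/(44.9 − 36.5) = 36.0/8.4 = 4.2857
CL = 100·r = 428.57 %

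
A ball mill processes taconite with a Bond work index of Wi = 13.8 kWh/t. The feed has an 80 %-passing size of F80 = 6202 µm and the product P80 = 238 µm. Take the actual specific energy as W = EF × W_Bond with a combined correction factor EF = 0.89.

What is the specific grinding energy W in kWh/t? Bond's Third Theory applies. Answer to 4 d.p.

Bond:  W = 10 Wi (1/√P − 1/√F)
1/√238 = 0.064820;  1/√6202 = 0.012698
W = 10·13.8·(0.064820 − 0.012698) = 7.1929 kWh/t
Corrected W = EF·W_Bond = 0.89·7.1929 = 6.4017 kWh/t

W = 6.4017 kWh/t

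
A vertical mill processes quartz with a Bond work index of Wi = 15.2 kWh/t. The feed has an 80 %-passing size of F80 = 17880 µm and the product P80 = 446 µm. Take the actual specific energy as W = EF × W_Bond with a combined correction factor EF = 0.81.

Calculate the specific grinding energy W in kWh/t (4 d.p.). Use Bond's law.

W = 4.9091 kWh/t

Bond: W = 10·Wi·(1/√P80 − 1/√F80)
1/√446 = 0.047351;  1/√17880 = 0.007479
W = 10·15.2·(0.047351 − 0.007479) = 6.0607 kWh/t
With EF = 0.81: W = 6.0607·0.81 = 4.9091 kWh/t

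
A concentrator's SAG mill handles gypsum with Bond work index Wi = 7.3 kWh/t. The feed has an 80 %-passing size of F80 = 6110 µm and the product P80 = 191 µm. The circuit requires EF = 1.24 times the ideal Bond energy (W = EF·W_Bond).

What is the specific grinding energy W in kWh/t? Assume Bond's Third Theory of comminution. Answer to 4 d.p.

W = 5.3918 kWh/t

Bond:  W = 10 Wi (1/√P − 1/√F)
1/√191 = 0.072357;  1/√6110 = 0.012793
W = 10·7.3·(0.072357 − 0.012793) = 4.3482 kWh/t
W_actual = 1.24 × 4.3482 = 5.3918 kWh/t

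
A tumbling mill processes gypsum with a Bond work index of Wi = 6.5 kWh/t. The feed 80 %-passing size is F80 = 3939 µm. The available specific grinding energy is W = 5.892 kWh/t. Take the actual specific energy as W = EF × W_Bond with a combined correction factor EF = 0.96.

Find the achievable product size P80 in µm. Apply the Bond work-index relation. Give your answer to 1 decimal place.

P80 = 82.1 µm

W = 10·Wi·[P80^(−½) − F80^(−½)]
W_Bond = W / EF = 5.892 / 0.96 = 6.1375 kWh/t
⇒ 1/√P80 = W_Bond/(10 Wi) + 1/√F80
  = 6.1375/(10·6.5) + 1/√3939 = 0.094423 + 0.015933 = 0.110356
P80 = (1/0.110356)² = 9.0615² = 82.11 µm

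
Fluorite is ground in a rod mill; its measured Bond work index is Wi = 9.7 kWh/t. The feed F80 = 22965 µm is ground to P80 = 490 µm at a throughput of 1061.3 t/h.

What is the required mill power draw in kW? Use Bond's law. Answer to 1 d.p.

W = 10·Wi·(P80^(-½) − F80^(-½))
W = 10·9.7·(1/√490 − 1/√22965) = 10·9.7·(0.038577) = 3.7419 kWh/t
Mill draw = 3.7419 × 1061.3 = 3971.3 kW

P = 3971.3 kW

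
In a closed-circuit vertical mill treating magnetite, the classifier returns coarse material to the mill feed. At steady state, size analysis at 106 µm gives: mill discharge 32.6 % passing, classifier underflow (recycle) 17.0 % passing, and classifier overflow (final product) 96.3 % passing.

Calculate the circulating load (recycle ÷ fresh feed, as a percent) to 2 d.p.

CL = 408.33 %

Classifier node, passing 106 µm:
d + r·d = r·u + o → r(d−u) = o−d
r = (96.3 − 32.6)/(32.6 − 17.0) = 63.7/15.6 = 4.0833
CL = 100·r = 408.33 %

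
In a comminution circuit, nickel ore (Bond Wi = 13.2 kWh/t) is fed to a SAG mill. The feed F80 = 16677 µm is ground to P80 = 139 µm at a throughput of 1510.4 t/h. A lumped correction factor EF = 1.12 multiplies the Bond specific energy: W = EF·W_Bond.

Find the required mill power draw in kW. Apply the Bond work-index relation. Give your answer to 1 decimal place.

Bond:  W = 10 Wi (1/√P − 1/√F)
W = 10·13.2·(1/√139 − 1/√16677) = 10·13.2·(0.077075) = 10.1739 kWh/t
W_actual = 1.12 × 10.1739 = 11.3948 kWh/t
P_mill = W·ṁ = 11.3948·1510.4 = 17210.7 kW

P = 17210.7 kW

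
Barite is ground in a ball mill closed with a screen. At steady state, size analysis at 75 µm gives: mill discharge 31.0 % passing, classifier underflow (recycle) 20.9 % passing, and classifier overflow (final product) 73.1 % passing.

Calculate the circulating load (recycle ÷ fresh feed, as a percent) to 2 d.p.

Balance %-passing 75 µm (r = R/F):
r = (o − d)/(d − u)
r = (73.1 − 31.0)/(31.0 − 20.9) = 42.1/10.1 = 4.1683
CL = 100·r = 416.83 %

CL = 416.83 %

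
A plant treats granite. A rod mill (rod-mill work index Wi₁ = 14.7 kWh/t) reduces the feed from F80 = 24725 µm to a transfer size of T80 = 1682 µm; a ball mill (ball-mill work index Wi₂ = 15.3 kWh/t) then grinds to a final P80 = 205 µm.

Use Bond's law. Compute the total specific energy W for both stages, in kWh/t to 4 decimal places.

W = 9.6048 kWh/t

W = 10·Wi·[P80^(−½) − F80^(−½)]
Stage 1 (24725→1682 µm, Wi₁=14.7): W₁ = 10·14.7·(0.024383 − 0.006360) = 2.6494 kWh/t
Stage 2 (1682→205 µm, Wi₂=15.3): W₂ = 10·15.3·(0.069843 − 0.024383) = 6.9554 kWh/t
W = W₁ + W₂ = 2.6494 + 6.9554 = 9.6048 kWh/t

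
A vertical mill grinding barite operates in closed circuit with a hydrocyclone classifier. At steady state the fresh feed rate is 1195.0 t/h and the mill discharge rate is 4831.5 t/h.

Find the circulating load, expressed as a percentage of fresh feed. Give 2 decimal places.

M = F + R at steady state, so:
R = M − F = 4831.5 − 1195.0 = 3636.5 t/h
CL = 100·R/F = 100·3636.5/1195.0 = 304.31 %

CL = 304.31 %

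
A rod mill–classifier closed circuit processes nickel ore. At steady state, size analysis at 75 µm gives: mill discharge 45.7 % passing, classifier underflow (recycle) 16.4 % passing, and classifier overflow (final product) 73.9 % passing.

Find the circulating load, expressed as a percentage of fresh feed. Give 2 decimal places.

Classifier node, passing 75 µm:
Fd + Rd = Ru + Fo ⇒ R/F = (o−d)/(d−u)
r = (73.9 − 45.7)/(45.7 − 16.4) = 28.2/29.3 = 0.9625
CL = 100·r = 96.25 %

CL = 96.25 %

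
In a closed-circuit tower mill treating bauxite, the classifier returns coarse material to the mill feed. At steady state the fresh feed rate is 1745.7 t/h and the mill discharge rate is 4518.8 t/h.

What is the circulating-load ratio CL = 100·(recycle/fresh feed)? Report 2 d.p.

CL = 158.85 %

M = F + R at steady state, so:
R = M − F = 4518.8 − 1745.7 = 2773.1 t/h
CL = 100·R/F = 100·2773.1/1745.7 = 158.85 %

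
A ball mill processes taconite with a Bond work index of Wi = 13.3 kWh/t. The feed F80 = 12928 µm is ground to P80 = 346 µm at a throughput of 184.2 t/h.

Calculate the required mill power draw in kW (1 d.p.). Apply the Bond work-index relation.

Bond: W = 10·Wi·(1/√P80 − 1/√F80)
W = 10·13.3·(1/√346 − 1/√12928) = 10·13.3·(0.044965) = 5.9804 kWh/t
Mill draw = 5.9804 × 184.2 = 1101.6 kW

P = 1101.6 kW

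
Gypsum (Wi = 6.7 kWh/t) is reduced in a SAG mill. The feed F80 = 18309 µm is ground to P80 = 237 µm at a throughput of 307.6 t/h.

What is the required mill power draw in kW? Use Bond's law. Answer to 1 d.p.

P = 1186.4 kW

W = 10 Wi (P80^-0.5 − F80^-0.5)
W = 10·6.7·(1/√237 − 1/√18309) = 10·6.7·(0.057567) = 3.8570 kWh/t
P_mill = W·ṁ = 3.8570·307.6 = 1186.4 kW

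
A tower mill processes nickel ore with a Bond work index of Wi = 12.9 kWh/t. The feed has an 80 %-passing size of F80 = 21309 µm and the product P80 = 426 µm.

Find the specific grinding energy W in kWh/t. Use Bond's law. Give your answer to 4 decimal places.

W = 5.3664 kWh/t

W = 10·Wi·(P80^(-½) − F80^(-½))
1/√426 = 0.048450;  1/√21309 = 0.006850
W = 10·12.9·(0.048450 − 0.006850) = 5.3664 kWh/t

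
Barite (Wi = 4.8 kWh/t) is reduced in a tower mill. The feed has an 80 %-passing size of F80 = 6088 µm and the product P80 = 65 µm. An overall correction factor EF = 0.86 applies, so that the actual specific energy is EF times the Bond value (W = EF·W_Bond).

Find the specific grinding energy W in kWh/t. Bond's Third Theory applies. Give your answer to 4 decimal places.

W = 10·Wi·[P80^(−½) − F80^(−½)]
1/√65 = 0.124035;  1/√6088 = 0.012816
W = 10·4.8·(0.124035 − 0.012816) = 5.3385 kWh/t
With EF = 0.86: W = 5.3385·0.86 = 4.5911 kWh/t

W = 4.5911 kWh/t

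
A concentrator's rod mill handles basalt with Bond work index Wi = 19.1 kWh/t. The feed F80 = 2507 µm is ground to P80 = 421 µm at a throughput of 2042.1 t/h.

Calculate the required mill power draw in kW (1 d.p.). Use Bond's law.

P = 11219.5 kW

Bond: W = 10·Wi·(1/√P80 − 1/√F80)
W = 10·19.1·(1/√421 − 1/√2507) = 10·19.1·(0.028765) = 5.4941 kWh/t
P = W·T = 5.4941·2042.1 = 11219.5 kW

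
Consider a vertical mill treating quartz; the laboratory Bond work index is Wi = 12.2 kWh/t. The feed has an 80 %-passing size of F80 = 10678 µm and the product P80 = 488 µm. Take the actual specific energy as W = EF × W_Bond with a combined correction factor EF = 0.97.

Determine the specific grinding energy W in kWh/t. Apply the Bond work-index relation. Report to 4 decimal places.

W = 4.2118 kWh/t

Bond:  W = 10 Wi (1/√P − 1/√F)
1/√488 = 0.045268;  1/√10678 = 0.009677
W = 10·12.2·(0.045268 − 0.009677) = 4.3420 kWh/t
W_actual = 0.97 × 4.3420 = 4.2118 kWh/t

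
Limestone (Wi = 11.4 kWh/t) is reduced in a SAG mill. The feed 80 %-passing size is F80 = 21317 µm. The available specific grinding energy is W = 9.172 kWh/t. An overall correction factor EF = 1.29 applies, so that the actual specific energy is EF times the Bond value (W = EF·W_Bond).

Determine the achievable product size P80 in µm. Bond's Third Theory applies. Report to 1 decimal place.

P80 = 208.7 µm

W = 10 Wi (P80^-0.5 − F80^-0.5)
W_Bond = W / EF = 9.172 / 1.29 = 7.1101 kWh/t
⇒ 1/√P80 = W_Bond/(10 Wi) + 1/√F80
  = 7.1101/(10·11.4) + 1/√21317 = 0.062369 + 0.006849 = 0.069218
P80 = (1/0.069218)² = 14.4471² = 208.72 µm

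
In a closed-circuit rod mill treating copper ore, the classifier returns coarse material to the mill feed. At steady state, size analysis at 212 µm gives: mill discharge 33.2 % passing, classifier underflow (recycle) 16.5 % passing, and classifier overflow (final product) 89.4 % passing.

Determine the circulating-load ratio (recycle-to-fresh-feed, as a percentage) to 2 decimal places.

CL = 336.53 %

Mass balance on the −212 µm fraction:
d + r·d = r·u + o → r(d−u) = o−d
r = (89.4 − 33.2)/(33.2 − 16.5) = 56.2/16.7 = 3.3653
CL = 100·r = 336.53 %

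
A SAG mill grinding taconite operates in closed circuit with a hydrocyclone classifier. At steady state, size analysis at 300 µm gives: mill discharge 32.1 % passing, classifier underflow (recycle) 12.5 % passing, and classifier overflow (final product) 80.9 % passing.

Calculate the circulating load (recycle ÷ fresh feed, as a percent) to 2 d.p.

Mass balance on the −300 µm fraction:
Fd + Rd = Ru + Fo ⇒ R/F = (o−d)/(d−u)
r = (80.9 − 32.1)/(32.1 − 12.5) = 48.8/19.6 = 2.4898
CL = 100·r = 248.98 %

CL = 248.98 %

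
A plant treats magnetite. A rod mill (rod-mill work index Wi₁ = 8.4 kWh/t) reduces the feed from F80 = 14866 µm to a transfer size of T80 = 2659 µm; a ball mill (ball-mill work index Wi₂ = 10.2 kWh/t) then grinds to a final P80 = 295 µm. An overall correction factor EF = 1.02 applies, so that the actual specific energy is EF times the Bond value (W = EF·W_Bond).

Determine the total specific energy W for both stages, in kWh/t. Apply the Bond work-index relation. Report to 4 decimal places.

W = 10·Wi·(P80^(-½) − F80^(-½))
Stage 1 (14866→2659 µm, Wi₁=8.4): W₁ = 10·8.4·(0.019393 − 0.008202) = 0.9401 kWh/t
Stage 2 (2659→295 µm, Wi₂=10.2): W₂ = 10·10.2·(0.058222 − 0.019393) = 3.9606 kWh/t
W = W₁ + W₂ = 0.9401 + 3.9606 = 4.9007 kWh/t
Corrected W = EF·W_Bond = 1.02·4.9007 = 4.9987 kWh/t

W = 4.9987 kWh/t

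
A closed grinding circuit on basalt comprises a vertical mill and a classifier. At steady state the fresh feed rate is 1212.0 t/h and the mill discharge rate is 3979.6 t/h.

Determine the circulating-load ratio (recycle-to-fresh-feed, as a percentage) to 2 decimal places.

CL = 228.35 %

Steady state: M = F + R.
R = M − F = 3979.6 − 1212.0 = 2767.6 t/h
CL = 100·R/F = 100·2767.6/1212.0 = 228.35 %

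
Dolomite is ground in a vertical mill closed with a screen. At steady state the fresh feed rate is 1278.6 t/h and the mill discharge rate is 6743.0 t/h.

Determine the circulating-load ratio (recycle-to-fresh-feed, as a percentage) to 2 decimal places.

M = F + R at steady state, so:
R = M − F = 6743.0 − 1278.6 = 5464.4 t/h
CL = 100·R/F = 100·5464.4/1278.6 = 427.37 %

CL = 427.37 %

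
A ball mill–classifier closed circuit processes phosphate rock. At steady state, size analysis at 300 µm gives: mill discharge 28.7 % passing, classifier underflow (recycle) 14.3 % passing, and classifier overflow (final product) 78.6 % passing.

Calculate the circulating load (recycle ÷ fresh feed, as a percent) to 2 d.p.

Two-product formula at 300 µm:
d + r·d = r·u + o → r(d−u) = o−d
r = (78.6 − 28.7)/(28.7 − 14.3) = 49.9/14.4 = 3.4653
CL = 100·r = 346.53 %

CL = 346.53 %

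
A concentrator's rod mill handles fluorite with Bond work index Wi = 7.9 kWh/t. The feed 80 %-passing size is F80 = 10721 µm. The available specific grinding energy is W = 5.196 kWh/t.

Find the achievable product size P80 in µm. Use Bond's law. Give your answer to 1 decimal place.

W = 10 Wi / √P80 − 10 Wi / √F80
1/√P80 = 1/√F80 + W/(10·Wi)
  = 5.1960/(10·7.9) + 1/√10721 = 0.065772 + 0.009658 = 0.075430
P80 = (1/0.075430)² = 13.2573² = 175.76 µm

P80 = 175.8 µm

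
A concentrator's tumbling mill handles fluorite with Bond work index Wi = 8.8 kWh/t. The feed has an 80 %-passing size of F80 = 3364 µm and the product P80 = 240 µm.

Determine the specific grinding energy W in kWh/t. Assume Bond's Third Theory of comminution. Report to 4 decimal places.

W = 4.1631 kWh/t

Bond:  W = 10 Wi (1/√P − 1/√F)
1/√240 = 0.064550;  1/√3364 = 0.017241
W = 10·8.8·(0.064550 − 0.017241) = 4.1631 kWh/t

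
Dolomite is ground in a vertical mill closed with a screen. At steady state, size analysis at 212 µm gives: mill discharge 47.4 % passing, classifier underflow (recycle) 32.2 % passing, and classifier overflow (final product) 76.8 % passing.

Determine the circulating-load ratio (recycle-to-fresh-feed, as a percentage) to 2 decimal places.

CL = 193.42 %

Mass balance on the −212 µm fraction:
Fd + Rd = Ru + Fo ⇒ R/F = (o−d)/(d−u)
r = (76.8 − 47.4)/(47.4 − 32.2) = 29.4/15.2 = 1.9342
CL = 100·r = 193.42 %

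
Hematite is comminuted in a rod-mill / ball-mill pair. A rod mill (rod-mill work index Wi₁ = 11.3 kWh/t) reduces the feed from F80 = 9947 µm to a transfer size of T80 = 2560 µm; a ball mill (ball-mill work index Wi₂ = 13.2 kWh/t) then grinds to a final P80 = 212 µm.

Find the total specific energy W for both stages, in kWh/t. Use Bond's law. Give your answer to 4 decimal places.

W = 7.5573 kWh/t

W = 10·Wi·[P80^(−½) − F80^(−½)]
Stage 1 (9947→2560 µm, Wi₁=11.3): W₁ = 10·11.3·(0.019764 − 0.010027) = 1.1004 kWh/t
Stage 2 (2560→212 µm, Wi₂=13.2): W₂ = 10·13.2·(0.068680 − 0.019764) = 6.4569 kWh/t
W = W₁ + W₂ = 1.1004 + 6.4569 = 7.5573 kWh/t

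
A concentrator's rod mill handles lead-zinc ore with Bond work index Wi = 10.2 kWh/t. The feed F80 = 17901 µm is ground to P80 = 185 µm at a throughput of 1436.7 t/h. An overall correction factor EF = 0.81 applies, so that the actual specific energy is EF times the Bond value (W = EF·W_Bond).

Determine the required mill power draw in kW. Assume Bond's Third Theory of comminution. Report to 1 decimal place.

W_Bond = 10·Wi·(1/√P₈₀ − 1/√F₈₀)
W = 10·10.2·(1/√185 − 1/√17901) = 10·10.2·(0.066047) = 6.7368 kWh/t
With EF = 0.81: W = 6.7368·0.81 = 5.4568 kWh/t
Mill draw = 5.4568 × 1436.7 = 7839.8 kW

P = 7839.8 kW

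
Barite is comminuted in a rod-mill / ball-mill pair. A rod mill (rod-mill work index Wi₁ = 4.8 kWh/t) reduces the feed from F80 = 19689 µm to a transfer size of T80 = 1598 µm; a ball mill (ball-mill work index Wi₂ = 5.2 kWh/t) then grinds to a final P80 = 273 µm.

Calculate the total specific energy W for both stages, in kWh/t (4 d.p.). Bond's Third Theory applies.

W = 10 Wi / √P80 − 10 Wi / √F80
Stage 1 (19689→1598 µm, Wi₁=4.8): W₁ = 10·4.8·(0.025016 − 0.007127) = 0.8587 kWh/t
Stage 2 (1598→273 µm, Wi₂=5.2): W₂ = 10·5.2·(0.060523 − 0.025016) = 1.8464 kWh/t
W = W₁ + W₂ = 0.8587 + 1.8464 = 2.7050 kWh/t

W = 2.7050 kWh/t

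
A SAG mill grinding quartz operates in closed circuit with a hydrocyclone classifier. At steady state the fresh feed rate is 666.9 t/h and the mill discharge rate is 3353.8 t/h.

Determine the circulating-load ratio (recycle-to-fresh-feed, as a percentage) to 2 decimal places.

M = F + R at steady state, so:
R = M − F = 3353.8 − 666.9 = 2686.9 t/h
CL = 100·R/F = 100·2686.9/666.9 = 402.89 %

CL = 402.89 %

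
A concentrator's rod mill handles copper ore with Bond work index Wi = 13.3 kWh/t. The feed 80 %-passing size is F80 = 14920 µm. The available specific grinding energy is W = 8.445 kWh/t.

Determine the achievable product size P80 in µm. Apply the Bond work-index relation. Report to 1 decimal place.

W = 10 Wi (P80^-0.5 − F80^-0.5)
1/√P80 = 1/√F80 + W/(10·Wi)
  = 8.4450/(10·13.3) + 1/√14920 = 0.063496 + 0.008187 = 0.071683
P80 = (1/0.071683)² = 13.9503² = 194.61 µm

P80 = 194.6 µm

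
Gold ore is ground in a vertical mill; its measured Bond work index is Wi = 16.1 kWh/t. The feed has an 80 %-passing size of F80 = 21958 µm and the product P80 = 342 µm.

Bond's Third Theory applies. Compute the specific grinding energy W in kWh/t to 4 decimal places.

W = 7.6194 kWh/t

W = 10·Wi·[P80^(−½) − F80^(−½)]
1/√342 = 0.054074;  1/√21958 = 0.006748
W = 10·16.1·(0.054074 − 0.006748) = 7.6194 kWh/t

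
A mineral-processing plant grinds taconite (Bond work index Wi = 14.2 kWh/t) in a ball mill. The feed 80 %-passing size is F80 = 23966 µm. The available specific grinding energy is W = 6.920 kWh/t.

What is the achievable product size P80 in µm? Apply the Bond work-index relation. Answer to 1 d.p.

P80 = 328.3 µm

W = 10 Wi (1/√P80 − 1/√F80)  [Bond]
1/√P80 = 1/√F80 + W/(10·Wi)
  = 6.9200/(10·14.2) + 1/√23966 = 0.048732 + 0.006460 = 0.055192
P80 = (1/0.055192)² = 18.1186² = 328.28 µm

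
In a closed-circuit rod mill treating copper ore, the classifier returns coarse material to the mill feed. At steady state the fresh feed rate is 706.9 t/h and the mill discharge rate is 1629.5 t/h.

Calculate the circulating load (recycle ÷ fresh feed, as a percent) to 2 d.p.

M = F + R at steady state, so:
R = M − F = 1629.5 − 706.9 = 922.6 t/h
CL = 100·R/F = 100·922.6/706.9 = 130.51 %

CL = 130.51 %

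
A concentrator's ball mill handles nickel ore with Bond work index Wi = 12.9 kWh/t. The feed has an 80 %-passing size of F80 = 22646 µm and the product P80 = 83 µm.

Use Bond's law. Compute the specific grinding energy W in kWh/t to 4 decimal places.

W = 10 Wi (1/√P80 − 1/√F80)  [Bond]
1/√83 = 0.109764;  1/√22646 = 0.006645
W = 10·12.9·(0.109764 − 0.006645) = 13.3024 kWh/t

W = 13.3024 kWh/t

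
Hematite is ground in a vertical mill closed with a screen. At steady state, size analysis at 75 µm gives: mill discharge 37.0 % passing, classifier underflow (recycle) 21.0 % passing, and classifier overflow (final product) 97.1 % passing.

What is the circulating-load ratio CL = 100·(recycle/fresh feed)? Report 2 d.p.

Classifier node, passing 75 µm:
(1+r)·d = r·u + o ⇒ r = (o−d)/(d−u)
r = (97.1 − 37.0)/(37.0 − 21.0) = 60.1/16.0 = 3.7562
CL = 100·r = 375.62 %

CL = 375.62 %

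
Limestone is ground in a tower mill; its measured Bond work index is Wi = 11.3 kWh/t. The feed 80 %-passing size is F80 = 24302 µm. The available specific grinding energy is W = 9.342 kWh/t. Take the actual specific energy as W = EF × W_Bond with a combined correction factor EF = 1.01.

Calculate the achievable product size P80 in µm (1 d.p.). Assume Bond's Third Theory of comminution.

P80 = 128.3 µm

W = 10 Wi / √P80 − 10 Wi / √F80
W_Bond = W / EF = 9.342 / 1.01 = 9.2495 kWh/t
P80^(−½) = W_Bond/(10 Wi) + F80^(−½)
  = 9.2495/(10·11.3) + 1/√24302 = 0.081854 + 0.006415 = 0.088269
P80 = (1/0.088269)² = 11.3290² = 128.35 µm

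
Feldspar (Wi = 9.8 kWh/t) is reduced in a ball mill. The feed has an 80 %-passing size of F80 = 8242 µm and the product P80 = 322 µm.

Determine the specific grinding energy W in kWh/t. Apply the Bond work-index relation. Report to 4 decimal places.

W = 4.3819 kWh/t

Bond: W = 10·Wi·(1/√P80 − 1/√F80)
1/√322 = 0.055728;  1/√8242 = 0.011015
W = 10·9.8·(0.055728 − 0.011015) = 4.3819 kWh/t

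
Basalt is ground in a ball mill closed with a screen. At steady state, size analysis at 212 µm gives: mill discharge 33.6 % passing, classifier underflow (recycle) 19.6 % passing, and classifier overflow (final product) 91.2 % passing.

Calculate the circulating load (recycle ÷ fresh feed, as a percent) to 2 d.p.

CL = 411.43 %

Balance %-passing 212 µm (r = R/F):
d + r·d = r·u + o → r(d−u) = o−d
r = (91.2 − 33.6)/(33.6 − 19.6) = 57.6/14.0 = 4.1143
CL = 100·r = 411.43 %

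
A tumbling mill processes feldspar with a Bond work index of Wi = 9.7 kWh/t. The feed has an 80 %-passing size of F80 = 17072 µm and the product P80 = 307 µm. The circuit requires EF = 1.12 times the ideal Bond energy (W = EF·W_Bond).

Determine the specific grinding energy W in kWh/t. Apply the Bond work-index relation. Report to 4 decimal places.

W = 10 Wi (P80^-0.5 − F80^-0.5)
1/√307 = 0.057073;  1/√17072 = 0.007653
W = 10·9.7·(0.057073 − 0.007653) = 4.7937 kWh/t
With EF = 1.12: W = 4.7937·1.12 = 5.3689 kWh/t

W = 5.3689 kWh/t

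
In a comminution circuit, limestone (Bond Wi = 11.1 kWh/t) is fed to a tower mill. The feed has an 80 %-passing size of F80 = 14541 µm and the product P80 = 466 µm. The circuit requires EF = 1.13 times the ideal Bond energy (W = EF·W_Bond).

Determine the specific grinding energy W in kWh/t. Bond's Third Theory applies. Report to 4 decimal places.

W = 4.7703 kWh/t

W = 10 Wi / √P80 − 10 Wi / √F80
1/√466 = 0.046324;  1/√14541 = 0.008293
W = 10·11.1·(0.046324 − 0.008293) = 4.2215 kWh/t
Corrected W = EF·W_Bond = 1.13·4.2215 = 4.7703 kWh/t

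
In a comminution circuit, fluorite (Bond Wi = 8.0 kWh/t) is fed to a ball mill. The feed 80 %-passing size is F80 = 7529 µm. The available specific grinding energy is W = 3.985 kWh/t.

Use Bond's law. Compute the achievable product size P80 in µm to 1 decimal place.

W = 10 Wi (1/√P80 − 1/√F80)  [Bond]
P80^-0.5 = F80^-0.5 + W/(10 Wi)
  = 3.9850/(10·8.0) + 1/√7529 = 0.049812 + 0.011525 = 0.061337
P80 = (1/0.061337)² = 16.3033² = 265.80 µm

P80 = 265.8 µm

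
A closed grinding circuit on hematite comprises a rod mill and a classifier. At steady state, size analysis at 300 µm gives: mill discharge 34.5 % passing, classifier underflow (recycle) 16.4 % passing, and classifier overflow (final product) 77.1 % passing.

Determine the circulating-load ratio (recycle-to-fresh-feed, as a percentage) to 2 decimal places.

CL = 235.36 %

Balance %-passing 300 µm (r = R/F):
(1+r)d = ru + o → r = (o−d)/(d−u)
r = (77.1 − 34.5)/(34.5 − 16.4) = 42.6/18.1 = 2.3536
CL = 100·r = 235.36 %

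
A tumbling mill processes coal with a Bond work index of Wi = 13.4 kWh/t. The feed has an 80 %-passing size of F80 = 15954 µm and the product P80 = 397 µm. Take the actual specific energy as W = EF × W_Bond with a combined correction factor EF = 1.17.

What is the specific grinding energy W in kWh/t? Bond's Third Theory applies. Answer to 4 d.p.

W = 6.6273 kWh/t

Bond: W = 10·Wi·(1/√P80 − 1/√F80)
1/√397 = 0.050189;  1/√15954 = 0.007917
W = 10·13.4·(0.050189 − 0.007917) = 5.6644 kWh/t
W_actual = 1.17 × 5.6644 = 6.6273 kWh/t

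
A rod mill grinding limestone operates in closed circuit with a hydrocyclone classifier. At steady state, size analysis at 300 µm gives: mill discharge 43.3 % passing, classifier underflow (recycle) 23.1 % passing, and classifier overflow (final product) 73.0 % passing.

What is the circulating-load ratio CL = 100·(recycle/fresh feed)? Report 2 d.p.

CL = 147.03 %

Let r = R/F. Size balance at 300 µm:
(1+r)d = ru + o → r = (o−d)/(d−u)
r = (73.0 − 43.3)/(43.3 − 23.1) = 29.7/20.2 = 1.4703
CL = 100·r = 147.03 %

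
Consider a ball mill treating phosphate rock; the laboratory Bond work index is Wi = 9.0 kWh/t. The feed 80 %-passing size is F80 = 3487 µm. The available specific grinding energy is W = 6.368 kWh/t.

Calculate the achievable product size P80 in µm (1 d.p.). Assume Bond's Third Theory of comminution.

P80 = 130.0 µm

Bond: W = 10·Wi·(1/√P80 − 1/√F80)
P80^-0.5 = F80^-0.5 + W/(10 Wi)
  = 6.3680/(10·9.0) + 1/√3487 = 0.070756 + 0.016935 = 0.087690
P80 = (1/0.087690)² = 11.4038² = 130.05 µm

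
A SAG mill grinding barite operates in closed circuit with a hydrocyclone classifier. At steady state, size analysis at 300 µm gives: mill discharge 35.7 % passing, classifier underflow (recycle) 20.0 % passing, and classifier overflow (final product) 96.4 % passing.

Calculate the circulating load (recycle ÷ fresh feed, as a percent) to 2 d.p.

Two-product formula at 300 µm:
(1+r)d = ru + o → r = (o−d)/(d−u)
r = (96.4 − 35.7)/(35.7 − 20.0) = 60.7/15.7 = 3.8662
CL = 100·r = 386.62 %

CL = 386.62 %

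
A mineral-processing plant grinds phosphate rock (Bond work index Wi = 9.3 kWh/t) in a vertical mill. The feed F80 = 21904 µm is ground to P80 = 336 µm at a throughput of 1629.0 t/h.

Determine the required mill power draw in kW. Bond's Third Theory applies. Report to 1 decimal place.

P = 7241.2 kW

W = 10 Wi (1/√P80 − 1/√F80)  [Bond]
W = 10·9.3·(1/√336 − 1/√21904) = 10·9.3·(0.047798) = 4.4452 kWh/t
Mill draw = 4.4452 × 1629.0 = 7241.2 kW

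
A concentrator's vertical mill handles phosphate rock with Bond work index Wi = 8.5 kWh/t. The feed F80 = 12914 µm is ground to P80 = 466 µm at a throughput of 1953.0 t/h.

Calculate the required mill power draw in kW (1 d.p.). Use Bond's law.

Bond: W = 10·Wi·(1/√P80 − 1/√F80)
W = 10·8.5·(1/√466 − 1/√12914) = 10·8.5·(0.037524) = 3.1896 kWh/t
P = W·T = 3.1896·1953.0 = 6229.2 kW

P = 6229.2 kW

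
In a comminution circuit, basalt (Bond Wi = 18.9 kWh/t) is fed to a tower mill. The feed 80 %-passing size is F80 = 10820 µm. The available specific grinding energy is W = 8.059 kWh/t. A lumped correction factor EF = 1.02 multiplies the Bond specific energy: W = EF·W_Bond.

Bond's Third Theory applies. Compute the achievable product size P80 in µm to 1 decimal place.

P80 = 378.2 µm

W_Bond = 10·Wi·(1/√P₈₀ − 1/√F₈₀)
W_Bond = W / EF = 8.059 / 1.02 = 7.9010 kWh/t
P80^(−½) = W_Bond/(10 Wi) + F80^(−½)
  = 7.9010/(10·18.9) + 1/√10820 = 0.041804 + 0.009614 = 0.051418
P80 = (1/0.051418)² = 19.4485² = 378.25 µm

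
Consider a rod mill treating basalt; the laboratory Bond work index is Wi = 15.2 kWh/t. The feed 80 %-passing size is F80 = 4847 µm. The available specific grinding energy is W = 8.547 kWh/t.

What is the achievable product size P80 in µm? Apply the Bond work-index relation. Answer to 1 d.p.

P80 = 200.7 µm

W = 10 Wi / √P80 − 10 Wi / √F80
P80^-0.5 = F80^-0.5 + W/(10 Wi)
  = 8.5470/(10·15.2) + 1/√4847 = 0.056230 + 0.014364 = 0.070594
P80 = (1/0.070594)² = 14.1655² = 200.66 µm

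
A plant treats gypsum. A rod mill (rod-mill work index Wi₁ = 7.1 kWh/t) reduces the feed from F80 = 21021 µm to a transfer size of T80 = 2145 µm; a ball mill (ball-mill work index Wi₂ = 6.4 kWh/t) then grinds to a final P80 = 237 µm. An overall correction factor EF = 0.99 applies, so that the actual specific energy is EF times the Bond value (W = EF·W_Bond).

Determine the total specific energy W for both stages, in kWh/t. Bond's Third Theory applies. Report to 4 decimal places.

W = 3.7805 kWh/t

W = 10·Wi·(P80^(-½) − F80^(-½))
Stage 1 (21021→2145 µm, Wi₁=7.1): W₁ = 10·7.1·(0.021592 − 0.006897) = 1.0433 kWh/t
Stage 2 (2145→237 µm, Wi₂=6.4): W₂ = 10·6.4·(0.064957 − 0.021592) = 2.7754 kWh/t
W = W₁ + W₂ = 1.0433 + 2.7754 = 3.8187 kWh/t
Apply correction: 3.8187 × 0.99 = 3.7805 kWh/t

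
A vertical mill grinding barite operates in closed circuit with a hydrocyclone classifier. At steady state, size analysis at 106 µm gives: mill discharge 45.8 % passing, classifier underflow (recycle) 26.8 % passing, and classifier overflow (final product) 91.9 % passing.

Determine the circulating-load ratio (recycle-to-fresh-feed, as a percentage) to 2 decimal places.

Two-product formula at 106 µm:
Fd + Rd = Ru + Fo ⇒ R/F = (o−d)/(d−u)
r = (91.9 − 45.8)/(45.8 − 26.8) = 46.1/19.0 = 2.4263
CL = 100·r = 242.63 %

CL = 242.63 %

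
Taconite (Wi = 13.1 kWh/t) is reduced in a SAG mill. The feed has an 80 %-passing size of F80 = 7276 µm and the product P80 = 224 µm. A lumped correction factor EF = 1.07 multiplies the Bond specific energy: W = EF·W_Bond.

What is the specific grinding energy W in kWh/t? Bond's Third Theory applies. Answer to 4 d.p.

W = 7.7222 kWh/t

Bond:  W = 10 Wi (1/√P − 1/√F)
1/√224 = 0.066815;  1/√7276 = 0.011723
W = 10·13.1·(0.066815 − 0.011723) = 7.2170 kWh/t
Corrected W = EF·W_Bond = 1.07·7.2170 = 7.7222 kWh/t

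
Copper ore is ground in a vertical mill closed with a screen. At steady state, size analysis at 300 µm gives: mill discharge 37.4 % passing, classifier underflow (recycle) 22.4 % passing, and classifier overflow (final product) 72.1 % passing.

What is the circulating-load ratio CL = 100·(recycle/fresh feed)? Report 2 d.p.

Balance %-passing 300 µm (r = R/F):
(1+r)d = ru + o → r = (o−d)/(d−u)
r = (72.1 − 37.4)/(37.4 − 22.4) = 34.7/15.0 = 2.3133
CL = 100·r = 231.33 %

CL = 231.33 %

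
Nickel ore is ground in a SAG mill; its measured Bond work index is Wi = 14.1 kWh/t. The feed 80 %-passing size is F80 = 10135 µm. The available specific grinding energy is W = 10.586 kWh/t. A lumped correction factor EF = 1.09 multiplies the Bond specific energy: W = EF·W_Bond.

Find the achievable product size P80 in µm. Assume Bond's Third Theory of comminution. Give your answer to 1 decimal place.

P80 = 161.0 µm

Bond:  W = 10 Wi (1/√P − 1/√F)
W_Bond = W / EF = 10.586 / 1.09 = 9.7119 kWh/t
⇒ 1/√P80 = W_Bond/(10·Wi) + 1/√F80
  = 9.7119/(10·14.1) + 1/√10135 = 0.068879 + 0.009933 = 0.078812
P80 = (1/0.078812)² = 12.6884² = 161.00 µm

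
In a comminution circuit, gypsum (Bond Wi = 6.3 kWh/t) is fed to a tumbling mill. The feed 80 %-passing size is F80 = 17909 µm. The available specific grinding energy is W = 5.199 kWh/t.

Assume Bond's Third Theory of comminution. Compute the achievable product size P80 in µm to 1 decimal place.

W_Bond = 10·Wi·(1/√P₈₀ − 1/√F₈₀)
⇒ 1/√P80 = W/(10·Wi) + 1/√F80
  = 5.1990/(10·6.3) + 1/√17909 = 0.082524 + 0.007472 = 0.089996
P80 = (1/0.089996)² = 11.1116² = 123.47 µm

P80 = 123.5 µm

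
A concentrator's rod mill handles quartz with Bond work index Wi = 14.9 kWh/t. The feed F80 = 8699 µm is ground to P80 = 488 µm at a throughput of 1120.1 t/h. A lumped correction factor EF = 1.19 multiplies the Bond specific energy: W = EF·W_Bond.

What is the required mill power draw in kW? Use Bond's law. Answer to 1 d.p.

W = 10·Wi·(P80^(-½) − F80^(-½))
W = 10·14.9·(1/√488 − 1/√8699) = 10·14.9·(0.034546) = 5.1474 kWh/t
W_actual = 1.19 × 5.1474 = 6.1254 kWh/t
P = W·T = 6.1254·1120.1 = 6861.0 kW

P = 6861.0 kW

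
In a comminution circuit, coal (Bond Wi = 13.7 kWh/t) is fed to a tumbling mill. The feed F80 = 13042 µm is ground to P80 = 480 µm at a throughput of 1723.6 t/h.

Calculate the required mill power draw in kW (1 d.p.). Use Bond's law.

W = 10·Wi·[P80^(−½) − F80^(−½)]
W = 10·13.7·(1/√480 − 1/√13042) = 10·13.7·(0.036887) = 5.0535 kWh/t
P_mill = W·ṁ = 5.0535·1723.6 = 8710.3 kW

P = 8710.3 kW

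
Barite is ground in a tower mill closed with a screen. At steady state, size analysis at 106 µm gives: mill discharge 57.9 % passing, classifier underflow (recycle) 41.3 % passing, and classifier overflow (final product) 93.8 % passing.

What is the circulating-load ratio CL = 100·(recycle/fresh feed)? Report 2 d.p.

CL = 216.27 %

Mass balance on the −106 µm fraction:
d + r·d = r·u + o → r(d−u) = o−d
r = (93.8 − 57.9)/(57.9 − 41.3) = 35.9/16.6 = 2.1627
CL = 100·r = 216.27 %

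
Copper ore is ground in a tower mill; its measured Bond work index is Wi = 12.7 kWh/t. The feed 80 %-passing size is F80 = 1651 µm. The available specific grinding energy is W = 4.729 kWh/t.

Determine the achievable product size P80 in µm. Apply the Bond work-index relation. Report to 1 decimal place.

W = 10·Wi·(P80^(-½) − F80^(-½))
⇒ 1/√P80 = W/(10 Wi) + 1/√F80
  = 4.7290/(10·12.7) + 1/√1651 = 0.037236 + 0.024611 = 0.061847
P80 = (1/0.061847)² = 16.1689² = 261.43 µm

P80 = 261.4 µm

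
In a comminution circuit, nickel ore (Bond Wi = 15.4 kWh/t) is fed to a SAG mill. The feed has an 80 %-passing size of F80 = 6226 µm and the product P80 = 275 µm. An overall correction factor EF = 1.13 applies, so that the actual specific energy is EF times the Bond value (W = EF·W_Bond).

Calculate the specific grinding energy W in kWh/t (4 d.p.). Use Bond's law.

W = 8.2884 kWh/t

W = 10 Wi (P80^-0.5 − F80^-0.5)
1/√275 = 0.060302;  1/√6226 = 0.012673
W = 10·15.4·(0.060302 − 0.012673) = 7.3348 kWh/t
With EF = 1.13: W = 7.3348·1.13 = 8.2884 kWh/t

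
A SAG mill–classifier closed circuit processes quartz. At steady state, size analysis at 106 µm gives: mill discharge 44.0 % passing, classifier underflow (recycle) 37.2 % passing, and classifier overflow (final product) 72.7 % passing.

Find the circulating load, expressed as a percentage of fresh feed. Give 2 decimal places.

Classifier node, passing 106 µm:
(1+r)·d = r·u + o ⇒ r = (o−d)/(d−u)
r = (72.7 − 44.0)/(44.0 − 37.2) = 28.7/6.8 = 4.2206
CL = 100·r = 422.06 %

CL = 422.06 %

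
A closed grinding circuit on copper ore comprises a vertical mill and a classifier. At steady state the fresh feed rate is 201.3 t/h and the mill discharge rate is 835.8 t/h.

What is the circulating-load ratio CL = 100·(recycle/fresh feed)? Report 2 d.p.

CL = 315.20 %

M = F + R at steady state, so:
R = M − F = 835.8 − 201.3 = 634.5 t/h
CL = 100·R/F = 100·634.5/201.3 = 315.20 %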